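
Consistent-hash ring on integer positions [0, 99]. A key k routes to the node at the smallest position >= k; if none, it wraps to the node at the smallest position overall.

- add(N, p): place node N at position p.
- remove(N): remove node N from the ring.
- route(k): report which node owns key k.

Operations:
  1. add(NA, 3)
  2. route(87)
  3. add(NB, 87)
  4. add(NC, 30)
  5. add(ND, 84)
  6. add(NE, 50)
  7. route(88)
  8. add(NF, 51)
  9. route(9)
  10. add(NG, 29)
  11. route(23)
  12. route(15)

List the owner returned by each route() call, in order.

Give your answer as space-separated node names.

Op 1: add NA@3 -> ring=[3:NA]
Op 2: route key 87: none >= 87, wrap to smallest pos 3 -> NA
Op 3: add NB@87 -> ring=[3:NA,87:NB]
Op 4: add NC@30 -> ring=[3:NA,30:NC,87:NB]
Op 5: add ND@84 -> ring=[3:NA,30:NC,84:ND,87:NB]
Op 6: add NE@50 -> ring=[3:NA,30:NC,50:NE,84:ND,87:NB]
Op 7: route key 88: none >= 88, wrap to smallest pos 3 -> NA
Op 8: add NF@51 -> ring=[3:NA,30:NC,50:NE,51:NF,84:ND,87:NB]
Op 9: route key 9: smallest pos >= 9 is 30 -> NC
Op 10: add NG@29 -> ring=[3:NA,29:NG,30:NC,50:NE,51:NF,84:ND,87:NB]
Op 11: route key 23: smallest pos >= 23 is 29 -> NG
Op 12: route key 15: smallest pos >= 15 is 29 -> NG

Answer: NA NA NC NG NG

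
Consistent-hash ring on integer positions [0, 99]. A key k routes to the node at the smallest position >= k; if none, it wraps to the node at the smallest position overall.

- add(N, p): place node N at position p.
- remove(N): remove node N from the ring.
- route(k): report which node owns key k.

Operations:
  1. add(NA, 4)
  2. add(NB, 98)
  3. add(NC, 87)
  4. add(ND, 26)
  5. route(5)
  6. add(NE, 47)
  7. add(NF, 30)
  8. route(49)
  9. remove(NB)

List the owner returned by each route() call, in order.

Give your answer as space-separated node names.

Answer: ND NC

Derivation:
Op 1: add NA@4 -> ring=[4:NA]
Op 2: add NB@98 -> ring=[4:NA,98:NB]
Op 3: add NC@87 -> ring=[4:NA,87:NC,98:NB]
Op 4: add ND@26 -> ring=[4:NA,26:ND,87:NC,98:NB]
Op 5: route key 5: smallest pos >= 5 is 26 -> ND
Op 6: add NE@47 -> ring=[4:NA,26:ND,47:NE,87:NC,98:NB]
Op 7: add NF@30 -> ring=[4:NA,26:ND,30:NF,47:NE,87:NC,98:NB]
Op 8: route key 49: smallest pos >= 49 is 87 -> NC
Op 9: remove NB -> ring=[4:NA,26:ND,30:NF,47:NE,87:NC]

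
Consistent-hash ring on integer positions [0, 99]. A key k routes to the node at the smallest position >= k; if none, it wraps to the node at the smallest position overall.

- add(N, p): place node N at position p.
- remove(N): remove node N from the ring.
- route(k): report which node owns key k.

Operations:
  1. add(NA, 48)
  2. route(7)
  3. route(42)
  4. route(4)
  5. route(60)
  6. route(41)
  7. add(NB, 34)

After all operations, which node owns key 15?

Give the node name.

Answer: NB

Derivation:
Op 1: add NA@48 -> ring=[48:NA]
Op 2: route key 7: smallest pos >= 7 is 48 -> NA
Op 3: route key 42: smallest pos >= 42 is 48 -> NA
Op 4: route key 4: smallest pos >= 4 is 48 -> NA
Op 5: route key 60: none >= 60, wrap to smallest pos 48 -> NA
Op 6: route key 41: smallest pos >= 41 is 48 -> NA
Op 7: add NB@34 -> ring=[34:NB,48:NA]
Final route key 15: smallest pos >= 15 is 34 -> NB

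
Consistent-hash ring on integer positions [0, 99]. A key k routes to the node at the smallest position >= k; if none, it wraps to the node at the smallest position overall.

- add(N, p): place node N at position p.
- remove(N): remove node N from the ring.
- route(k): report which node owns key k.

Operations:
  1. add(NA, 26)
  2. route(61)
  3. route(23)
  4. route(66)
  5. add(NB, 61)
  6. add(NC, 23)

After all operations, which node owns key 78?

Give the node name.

Op 1: add NA@26 -> ring=[26:NA]
Op 2: route key 61: none >= 61, wrap to smallest pos 26 -> NA
Op 3: route key 23: smallest pos >= 23 is 26 -> NA
Op 4: route key 66: none >= 66, wrap to smallest pos 26 -> NA
Op 5: add NB@61 -> ring=[26:NA,61:NB]
Op 6: add NC@23 -> ring=[23:NC,26:NA,61:NB]
Final route key 78: none >= 78, wrap to smallest pos 23 -> NC

Answer: NC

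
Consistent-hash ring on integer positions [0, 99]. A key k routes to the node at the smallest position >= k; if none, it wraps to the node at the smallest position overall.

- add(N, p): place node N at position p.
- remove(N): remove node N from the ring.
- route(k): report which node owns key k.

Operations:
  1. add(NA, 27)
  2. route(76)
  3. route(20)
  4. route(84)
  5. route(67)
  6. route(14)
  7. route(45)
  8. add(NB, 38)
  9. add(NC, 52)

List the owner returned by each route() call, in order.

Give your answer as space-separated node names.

Op 1: add NA@27 -> ring=[27:NA]
Op 2: route key 76: none >= 76, wrap to smallest pos 27 -> NA
Op 3: route key 20: smallest pos >= 20 is 27 -> NA
Op 4: route key 84: none >= 84, wrap to smallest pos 27 -> NA
Op 5: route key 67: none >= 67, wrap to smallest pos 27 -> NA
Op 6: route key 14: smallest pos >= 14 is 27 -> NA
Op 7: route key 45: none >= 45, wrap to smallest pos 27 -> NA
Op 8: add NB@38 -> ring=[27:NA,38:NB]
Op 9: add NC@52 -> ring=[27:NA,38:NB,52:NC]

Answer: NA NA NA NA NA NA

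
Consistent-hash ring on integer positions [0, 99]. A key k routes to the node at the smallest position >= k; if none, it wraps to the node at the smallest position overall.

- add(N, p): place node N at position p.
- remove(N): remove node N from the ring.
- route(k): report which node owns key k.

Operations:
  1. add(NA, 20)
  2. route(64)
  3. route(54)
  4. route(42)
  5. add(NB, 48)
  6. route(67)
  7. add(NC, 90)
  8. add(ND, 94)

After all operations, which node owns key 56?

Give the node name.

Op 1: add NA@20 -> ring=[20:NA]
Op 2: route key 64: none >= 64, wrap to smallest pos 20 -> NA
Op 3: route key 54: none >= 54, wrap to smallest pos 20 -> NA
Op 4: route key 42: none >= 42, wrap to smallest pos 20 -> NA
Op 5: add NB@48 -> ring=[20:NA,48:NB]
Op 6: route key 67: none >= 67, wrap to smallest pos 20 -> NA
Op 7: add NC@90 -> ring=[20:NA,48:NB,90:NC]
Op 8: add ND@94 -> ring=[20:NA,48:NB,90:NC,94:ND]
Final route key 56: smallest pos >= 56 is 90 -> NC

Answer: NC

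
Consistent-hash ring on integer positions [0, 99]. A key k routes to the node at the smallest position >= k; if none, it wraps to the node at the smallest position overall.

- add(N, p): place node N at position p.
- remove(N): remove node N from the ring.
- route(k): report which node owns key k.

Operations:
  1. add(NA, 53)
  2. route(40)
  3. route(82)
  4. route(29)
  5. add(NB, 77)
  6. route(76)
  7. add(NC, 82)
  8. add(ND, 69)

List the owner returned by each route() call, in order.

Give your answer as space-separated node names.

Op 1: add NA@53 -> ring=[53:NA]
Op 2: route key 40: smallest pos >= 40 is 53 -> NA
Op 3: route key 82: none >= 82, wrap to smallest pos 53 -> NA
Op 4: route key 29: smallest pos >= 29 is 53 -> NA
Op 5: add NB@77 -> ring=[53:NA,77:NB]
Op 6: route key 76: smallest pos >= 76 is 77 -> NB
Op 7: add NC@82 -> ring=[53:NA,77:NB,82:NC]
Op 8: add ND@69 -> ring=[53:NA,69:ND,77:NB,82:NC]

Answer: NA NA NA NB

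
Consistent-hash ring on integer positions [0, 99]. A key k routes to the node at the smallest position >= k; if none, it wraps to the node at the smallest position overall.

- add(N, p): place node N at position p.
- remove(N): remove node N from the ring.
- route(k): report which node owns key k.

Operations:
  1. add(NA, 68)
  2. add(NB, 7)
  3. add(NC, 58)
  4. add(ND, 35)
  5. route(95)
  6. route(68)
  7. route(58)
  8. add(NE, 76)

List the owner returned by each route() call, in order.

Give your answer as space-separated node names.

Op 1: add NA@68 -> ring=[68:NA]
Op 2: add NB@7 -> ring=[7:NB,68:NA]
Op 3: add NC@58 -> ring=[7:NB,58:NC,68:NA]
Op 4: add ND@35 -> ring=[7:NB,35:ND,58:NC,68:NA]
Op 5: route key 95: none >= 95, wrap to smallest pos 7 -> NB
Op 6: route key 68: smallest pos >= 68 is 68 -> NA
Op 7: route key 58: smallest pos >= 58 is 58 -> NC
Op 8: add NE@76 -> ring=[7:NB,35:ND,58:NC,68:NA,76:NE]

Answer: NB NA NC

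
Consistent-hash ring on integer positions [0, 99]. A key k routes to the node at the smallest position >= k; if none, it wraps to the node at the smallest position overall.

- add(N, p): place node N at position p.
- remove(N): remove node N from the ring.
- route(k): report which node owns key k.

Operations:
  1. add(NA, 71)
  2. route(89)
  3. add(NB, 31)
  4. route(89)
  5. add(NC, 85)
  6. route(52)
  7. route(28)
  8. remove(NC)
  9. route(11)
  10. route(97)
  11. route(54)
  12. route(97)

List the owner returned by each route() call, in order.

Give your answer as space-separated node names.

Answer: NA NB NA NB NB NB NA NB

Derivation:
Op 1: add NA@71 -> ring=[71:NA]
Op 2: route key 89: none >= 89, wrap to smallest pos 71 -> NA
Op 3: add NB@31 -> ring=[31:NB,71:NA]
Op 4: route key 89: none >= 89, wrap to smallest pos 31 -> NB
Op 5: add NC@85 -> ring=[31:NB,71:NA,85:NC]
Op 6: route key 52: smallest pos >= 52 is 71 -> NA
Op 7: route key 28: smallest pos >= 28 is 31 -> NB
Op 8: remove NC -> ring=[31:NB,71:NA]
Op 9: route key 11: smallest pos >= 11 is 31 -> NB
Op 10: route key 97: none >= 97, wrap to smallest pos 31 -> NB
Op 11: route key 54: smallest pos >= 54 is 71 -> NA
Op 12: route key 97: none >= 97, wrap to smallest pos 31 -> NB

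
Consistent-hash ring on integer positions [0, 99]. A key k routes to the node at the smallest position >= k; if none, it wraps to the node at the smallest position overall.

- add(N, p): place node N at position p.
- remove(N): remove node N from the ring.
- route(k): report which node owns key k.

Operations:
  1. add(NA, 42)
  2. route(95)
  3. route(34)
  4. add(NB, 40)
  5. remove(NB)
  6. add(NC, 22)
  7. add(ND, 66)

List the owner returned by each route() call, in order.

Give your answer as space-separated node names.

Answer: NA NA

Derivation:
Op 1: add NA@42 -> ring=[42:NA]
Op 2: route key 95: none >= 95, wrap to smallest pos 42 -> NA
Op 3: route key 34: smallest pos >= 34 is 42 -> NA
Op 4: add NB@40 -> ring=[40:NB,42:NA]
Op 5: remove NB -> ring=[42:NA]
Op 6: add NC@22 -> ring=[22:NC,42:NA]
Op 7: add ND@66 -> ring=[22:NC,42:NA,66:ND]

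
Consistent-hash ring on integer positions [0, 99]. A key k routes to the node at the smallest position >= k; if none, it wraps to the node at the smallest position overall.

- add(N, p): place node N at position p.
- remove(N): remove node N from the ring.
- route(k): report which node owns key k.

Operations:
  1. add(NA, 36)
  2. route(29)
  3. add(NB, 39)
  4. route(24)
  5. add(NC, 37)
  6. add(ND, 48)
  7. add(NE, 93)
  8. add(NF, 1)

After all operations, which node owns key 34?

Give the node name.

Op 1: add NA@36 -> ring=[36:NA]
Op 2: route key 29: smallest pos >= 29 is 36 -> NA
Op 3: add NB@39 -> ring=[36:NA,39:NB]
Op 4: route key 24: smallest pos >= 24 is 36 -> NA
Op 5: add NC@37 -> ring=[36:NA,37:NC,39:NB]
Op 6: add ND@48 -> ring=[36:NA,37:NC,39:NB,48:ND]
Op 7: add NE@93 -> ring=[36:NA,37:NC,39:NB,48:ND,93:NE]
Op 8: add NF@1 -> ring=[1:NF,36:NA,37:NC,39:NB,48:ND,93:NE]
Final route key 34: smallest pos >= 34 is 36 -> NA

Answer: NA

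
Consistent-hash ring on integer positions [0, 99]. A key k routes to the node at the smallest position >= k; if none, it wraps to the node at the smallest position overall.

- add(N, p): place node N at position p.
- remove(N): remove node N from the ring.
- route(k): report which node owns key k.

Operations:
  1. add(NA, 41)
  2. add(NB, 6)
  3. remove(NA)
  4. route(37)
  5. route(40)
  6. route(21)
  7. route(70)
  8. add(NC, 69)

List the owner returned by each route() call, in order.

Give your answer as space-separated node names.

Op 1: add NA@41 -> ring=[41:NA]
Op 2: add NB@6 -> ring=[6:NB,41:NA]
Op 3: remove NA -> ring=[6:NB]
Op 4: route key 37: none >= 37, wrap to smallest pos 6 -> NB
Op 5: route key 40: none >= 40, wrap to smallest pos 6 -> NB
Op 6: route key 21: none >= 21, wrap to smallest pos 6 -> NB
Op 7: route key 70: none >= 70, wrap to smallest pos 6 -> NB
Op 8: add NC@69 -> ring=[6:NB,69:NC]

Answer: NB NB NB NB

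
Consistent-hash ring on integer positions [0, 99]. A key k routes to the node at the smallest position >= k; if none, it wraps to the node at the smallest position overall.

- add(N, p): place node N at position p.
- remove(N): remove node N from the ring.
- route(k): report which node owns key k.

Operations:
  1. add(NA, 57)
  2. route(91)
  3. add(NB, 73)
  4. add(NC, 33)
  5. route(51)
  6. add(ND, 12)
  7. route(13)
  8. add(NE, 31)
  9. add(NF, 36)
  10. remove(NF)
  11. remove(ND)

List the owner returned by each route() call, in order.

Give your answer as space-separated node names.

Answer: NA NA NC

Derivation:
Op 1: add NA@57 -> ring=[57:NA]
Op 2: route key 91: none >= 91, wrap to smallest pos 57 -> NA
Op 3: add NB@73 -> ring=[57:NA,73:NB]
Op 4: add NC@33 -> ring=[33:NC,57:NA,73:NB]
Op 5: route key 51: smallest pos >= 51 is 57 -> NA
Op 6: add ND@12 -> ring=[12:ND,33:NC,57:NA,73:NB]
Op 7: route key 13: smallest pos >= 13 is 33 -> NC
Op 8: add NE@31 -> ring=[12:ND,31:NE,33:NC,57:NA,73:NB]
Op 9: add NF@36 -> ring=[12:ND,31:NE,33:NC,36:NF,57:NA,73:NB]
Op 10: remove NF -> ring=[12:ND,31:NE,33:NC,57:NA,73:NB]
Op 11: remove ND -> ring=[31:NE,33:NC,57:NA,73:NB]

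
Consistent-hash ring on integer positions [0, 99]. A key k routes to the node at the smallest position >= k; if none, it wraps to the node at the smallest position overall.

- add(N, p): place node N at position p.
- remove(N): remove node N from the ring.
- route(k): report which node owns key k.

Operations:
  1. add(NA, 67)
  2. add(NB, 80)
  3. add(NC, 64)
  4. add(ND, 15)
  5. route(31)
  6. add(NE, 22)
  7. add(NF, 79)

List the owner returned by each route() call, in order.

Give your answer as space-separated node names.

Op 1: add NA@67 -> ring=[67:NA]
Op 2: add NB@80 -> ring=[67:NA,80:NB]
Op 3: add NC@64 -> ring=[64:NC,67:NA,80:NB]
Op 4: add ND@15 -> ring=[15:ND,64:NC,67:NA,80:NB]
Op 5: route key 31: smallest pos >= 31 is 64 -> NC
Op 6: add NE@22 -> ring=[15:ND,22:NE,64:NC,67:NA,80:NB]
Op 7: add NF@79 -> ring=[15:ND,22:NE,64:NC,67:NA,79:NF,80:NB]

Answer: NC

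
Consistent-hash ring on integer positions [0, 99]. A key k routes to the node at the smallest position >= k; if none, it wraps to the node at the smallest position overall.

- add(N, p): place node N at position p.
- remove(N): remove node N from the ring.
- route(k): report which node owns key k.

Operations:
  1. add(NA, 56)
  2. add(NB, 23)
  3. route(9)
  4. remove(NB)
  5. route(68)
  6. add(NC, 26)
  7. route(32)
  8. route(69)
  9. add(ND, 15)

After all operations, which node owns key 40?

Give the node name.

Answer: NA

Derivation:
Op 1: add NA@56 -> ring=[56:NA]
Op 2: add NB@23 -> ring=[23:NB,56:NA]
Op 3: route key 9: smallest pos >= 9 is 23 -> NB
Op 4: remove NB -> ring=[56:NA]
Op 5: route key 68: none >= 68, wrap to smallest pos 56 -> NA
Op 6: add NC@26 -> ring=[26:NC,56:NA]
Op 7: route key 32: smallest pos >= 32 is 56 -> NA
Op 8: route key 69: none >= 69, wrap to smallest pos 26 -> NC
Op 9: add ND@15 -> ring=[15:ND,26:NC,56:NA]
Final route key 40: smallest pos >= 40 is 56 -> NA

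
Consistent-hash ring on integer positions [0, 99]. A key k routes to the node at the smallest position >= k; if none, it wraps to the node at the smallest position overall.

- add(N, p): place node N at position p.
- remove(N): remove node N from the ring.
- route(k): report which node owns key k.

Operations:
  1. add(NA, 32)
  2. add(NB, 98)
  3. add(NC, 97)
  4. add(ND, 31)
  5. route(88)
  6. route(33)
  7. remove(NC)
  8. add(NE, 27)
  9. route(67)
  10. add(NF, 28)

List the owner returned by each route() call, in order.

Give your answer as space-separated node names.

Op 1: add NA@32 -> ring=[32:NA]
Op 2: add NB@98 -> ring=[32:NA,98:NB]
Op 3: add NC@97 -> ring=[32:NA,97:NC,98:NB]
Op 4: add ND@31 -> ring=[31:ND,32:NA,97:NC,98:NB]
Op 5: route key 88: smallest pos >= 88 is 97 -> NC
Op 6: route key 33: smallest pos >= 33 is 97 -> NC
Op 7: remove NC -> ring=[31:ND,32:NA,98:NB]
Op 8: add NE@27 -> ring=[27:NE,31:ND,32:NA,98:NB]
Op 9: route key 67: smallest pos >= 67 is 98 -> NB
Op 10: add NF@28 -> ring=[27:NE,28:NF,31:ND,32:NA,98:NB]

Answer: NC NC NB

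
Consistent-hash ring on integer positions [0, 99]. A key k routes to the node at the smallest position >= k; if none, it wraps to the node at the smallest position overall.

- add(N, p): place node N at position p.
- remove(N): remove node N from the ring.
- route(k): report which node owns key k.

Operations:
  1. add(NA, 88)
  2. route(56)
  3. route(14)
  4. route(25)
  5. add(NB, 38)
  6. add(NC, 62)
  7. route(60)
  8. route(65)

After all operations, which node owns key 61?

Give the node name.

Op 1: add NA@88 -> ring=[88:NA]
Op 2: route key 56: smallest pos >= 56 is 88 -> NA
Op 3: route key 14: smallest pos >= 14 is 88 -> NA
Op 4: route key 25: smallest pos >= 25 is 88 -> NA
Op 5: add NB@38 -> ring=[38:NB,88:NA]
Op 6: add NC@62 -> ring=[38:NB,62:NC,88:NA]
Op 7: route key 60: smallest pos >= 60 is 62 -> NC
Op 8: route key 65: smallest pos >= 65 is 88 -> NA
Final route key 61: smallest pos >= 61 is 62 -> NC

Answer: NC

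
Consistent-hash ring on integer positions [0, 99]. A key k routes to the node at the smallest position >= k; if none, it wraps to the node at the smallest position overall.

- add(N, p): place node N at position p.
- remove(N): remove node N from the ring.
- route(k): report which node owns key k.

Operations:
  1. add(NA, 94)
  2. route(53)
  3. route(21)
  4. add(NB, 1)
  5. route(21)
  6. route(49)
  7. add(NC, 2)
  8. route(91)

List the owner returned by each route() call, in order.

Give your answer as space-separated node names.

Op 1: add NA@94 -> ring=[94:NA]
Op 2: route key 53: smallest pos >= 53 is 94 -> NA
Op 3: route key 21: smallest pos >= 21 is 94 -> NA
Op 4: add NB@1 -> ring=[1:NB,94:NA]
Op 5: route key 21: smallest pos >= 21 is 94 -> NA
Op 6: route key 49: smallest pos >= 49 is 94 -> NA
Op 7: add NC@2 -> ring=[1:NB,2:NC,94:NA]
Op 8: route key 91: smallest pos >= 91 is 94 -> NA

Answer: NA NA NA NA NA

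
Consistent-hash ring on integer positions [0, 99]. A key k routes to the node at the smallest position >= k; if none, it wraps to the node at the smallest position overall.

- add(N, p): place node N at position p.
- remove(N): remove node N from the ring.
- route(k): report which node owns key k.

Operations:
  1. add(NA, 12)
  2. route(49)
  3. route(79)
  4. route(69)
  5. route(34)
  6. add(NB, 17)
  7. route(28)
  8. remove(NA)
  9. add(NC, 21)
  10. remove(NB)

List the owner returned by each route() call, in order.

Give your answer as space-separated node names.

Answer: NA NA NA NA NA

Derivation:
Op 1: add NA@12 -> ring=[12:NA]
Op 2: route key 49: none >= 49, wrap to smallest pos 12 -> NA
Op 3: route key 79: none >= 79, wrap to smallest pos 12 -> NA
Op 4: route key 69: none >= 69, wrap to smallest pos 12 -> NA
Op 5: route key 34: none >= 34, wrap to smallest pos 12 -> NA
Op 6: add NB@17 -> ring=[12:NA,17:NB]
Op 7: route key 28: none >= 28, wrap to smallest pos 12 -> NA
Op 8: remove NA -> ring=[17:NB]
Op 9: add NC@21 -> ring=[17:NB,21:NC]
Op 10: remove NB -> ring=[21:NC]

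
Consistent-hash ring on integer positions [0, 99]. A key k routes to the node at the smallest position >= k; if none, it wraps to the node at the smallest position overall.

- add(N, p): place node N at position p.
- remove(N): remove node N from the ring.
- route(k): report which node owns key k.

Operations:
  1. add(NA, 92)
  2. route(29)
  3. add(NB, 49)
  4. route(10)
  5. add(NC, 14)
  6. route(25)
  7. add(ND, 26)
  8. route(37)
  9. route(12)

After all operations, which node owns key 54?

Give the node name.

Op 1: add NA@92 -> ring=[92:NA]
Op 2: route key 29: smallest pos >= 29 is 92 -> NA
Op 3: add NB@49 -> ring=[49:NB,92:NA]
Op 4: route key 10: smallest pos >= 10 is 49 -> NB
Op 5: add NC@14 -> ring=[14:NC,49:NB,92:NA]
Op 6: route key 25: smallest pos >= 25 is 49 -> NB
Op 7: add ND@26 -> ring=[14:NC,26:ND,49:NB,92:NA]
Op 8: route key 37: smallest pos >= 37 is 49 -> NB
Op 9: route key 12: smallest pos >= 12 is 14 -> NC
Final route key 54: smallest pos >= 54 is 92 -> NA

Answer: NA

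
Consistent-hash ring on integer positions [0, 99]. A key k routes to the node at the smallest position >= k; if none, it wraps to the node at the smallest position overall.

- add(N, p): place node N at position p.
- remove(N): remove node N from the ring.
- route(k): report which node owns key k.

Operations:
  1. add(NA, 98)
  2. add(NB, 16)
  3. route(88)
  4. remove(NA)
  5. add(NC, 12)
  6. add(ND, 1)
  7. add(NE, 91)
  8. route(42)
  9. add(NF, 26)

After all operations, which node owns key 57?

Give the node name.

Answer: NE

Derivation:
Op 1: add NA@98 -> ring=[98:NA]
Op 2: add NB@16 -> ring=[16:NB,98:NA]
Op 3: route key 88: smallest pos >= 88 is 98 -> NA
Op 4: remove NA -> ring=[16:NB]
Op 5: add NC@12 -> ring=[12:NC,16:NB]
Op 6: add ND@1 -> ring=[1:ND,12:NC,16:NB]
Op 7: add NE@91 -> ring=[1:ND,12:NC,16:NB,91:NE]
Op 8: route key 42: smallest pos >= 42 is 91 -> NE
Op 9: add NF@26 -> ring=[1:ND,12:NC,16:NB,26:NF,91:NE]
Final route key 57: smallest pos >= 57 is 91 -> NE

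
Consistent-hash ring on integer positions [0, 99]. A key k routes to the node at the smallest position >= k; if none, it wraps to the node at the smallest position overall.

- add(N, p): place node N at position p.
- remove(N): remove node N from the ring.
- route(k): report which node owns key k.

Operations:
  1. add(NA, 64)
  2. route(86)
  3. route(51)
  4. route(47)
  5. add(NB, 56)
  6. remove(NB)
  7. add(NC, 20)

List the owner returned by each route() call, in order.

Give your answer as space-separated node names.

Op 1: add NA@64 -> ring=[64:NA]
Op 2: route key 86: none >= 86, wrap to smallest pos 64 -> NA
Op 3: route key 51: smallest pos >= 51 is 64 -> NA
Op 4: route key 47: smallest pos >= 47 is 64 -> NA
Op 5: add NB@56 -> ring=[56:NB,64:NA]
Op 6: remove NB -> ring=[64:NA]
Op 7: add NC@20 -> ring=[20:NC,64:NA]

Answer: NA NA NA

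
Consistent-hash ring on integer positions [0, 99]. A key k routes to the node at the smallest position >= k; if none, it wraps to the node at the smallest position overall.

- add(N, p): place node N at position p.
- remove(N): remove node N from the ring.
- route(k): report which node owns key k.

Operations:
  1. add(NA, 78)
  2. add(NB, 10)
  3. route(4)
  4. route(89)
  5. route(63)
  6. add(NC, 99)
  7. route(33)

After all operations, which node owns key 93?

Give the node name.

Answer: NC

Derivation:
Op 1: add NA@78 -> ring=[78:NA]
Op 2: add NB@10 -> ring=[10:NB,78:NA]
Op 3: route key 4: smallest pos >= 4 is 10 -> NB
Op 4: route key 89: none >= 89, wrap to smallest pos 10 -> NB
Op 5: route key 63: smallest pos >= 63 is 78 -> NA
Op 6: add NC@99 -> ring=[10:NB,78:NA,99:NC]
Op 7: route key 33: smallest pos >= 33 is 78 -> NA
Final route key 93: smallest pos >= 93 is 99 -> NC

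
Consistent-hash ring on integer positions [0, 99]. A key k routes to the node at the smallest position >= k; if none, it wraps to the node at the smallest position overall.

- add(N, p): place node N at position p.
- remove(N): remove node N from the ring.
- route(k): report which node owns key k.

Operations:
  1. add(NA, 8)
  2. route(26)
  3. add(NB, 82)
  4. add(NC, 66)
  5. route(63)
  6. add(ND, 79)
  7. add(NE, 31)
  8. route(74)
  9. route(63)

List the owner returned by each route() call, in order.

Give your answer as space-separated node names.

Answer: NA NC ND NC

Derivation:
Op 1: add NA@8 -> ring=[8:NA]
Op 2: route key 26: none >= 26, wrap to smallest pos 8 -> NA
Op 3: add NB@82 -> ring=[8:NA,82:NB]
Op 4: add NC@66 -> ring=[8:NA,66:NC,82:NB]
Op 5: route key 63: smallest pos >= 63 is 66 -> NC
Op 6: add ND@79 -> ring=[8:NA,66:NC,79:ND,82:NB]
Op 7: add NE@31 -> ring=[8:NA,31:NE,66:NC,79:ND,82:NB]
Op 8: route key 74: smallest pos >= 74 is 79 -> ND
Op 9: route key 63: smallest pos >= 63 is 66 -> NC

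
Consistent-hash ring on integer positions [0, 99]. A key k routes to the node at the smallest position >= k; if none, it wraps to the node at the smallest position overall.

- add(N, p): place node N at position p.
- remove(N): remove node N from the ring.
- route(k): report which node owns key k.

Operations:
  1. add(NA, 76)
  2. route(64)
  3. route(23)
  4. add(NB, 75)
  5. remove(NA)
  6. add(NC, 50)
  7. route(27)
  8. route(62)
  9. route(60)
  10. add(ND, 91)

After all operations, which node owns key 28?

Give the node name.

Op 1: add NA@76 -> ring=[76:NA]
Op 2: route key 64: smallest pos >= 64 is 76 -> NA
Op 3: route key 23: smallest pos >= 23 is 76 -> NA
Op 4: add NB@75 -> ring=[75:NB,76:NA]
Op 5: remove NA -> ring=[75:NB]
Op 6: add NC@50 -> ring=[50:NC,75:NB]
Op 7: route key 27: smallest pos >= 27 is 50 -> NC
Op 8: route key 62: smallest pos >= 62 is 75 -> NB
Op 9: route key 60: smallest pos >= 60 is 75 -> NB
Op 10: add ND@91 -> ring=[50:NC,75:NB,91:ND]
Final route key 28: smallest pos >= 28 is 50 -> NC

Answer: NC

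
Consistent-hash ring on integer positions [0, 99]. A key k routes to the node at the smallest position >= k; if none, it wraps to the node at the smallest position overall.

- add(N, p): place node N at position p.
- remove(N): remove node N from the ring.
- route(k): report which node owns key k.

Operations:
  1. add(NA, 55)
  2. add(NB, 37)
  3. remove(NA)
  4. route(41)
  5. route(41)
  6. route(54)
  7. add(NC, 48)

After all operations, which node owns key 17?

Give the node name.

Answer: NB

Derivation:
Op 1: add NA@55 -> ring=[55:NA]
Op 2: add NB@37 -> ring=[37:NB,55:NA]
Op 3: remove NA -> ring=[37:NB]
Op 4: route key 41: none >= 41, wrap to smallest pos 37 -> NB
Op 5: route key 41: none >= 41, wrap to smallest pos 37 -> NB
Op 6: route key 54: none >= 54, wrap to smallest pos 37 -> NB
Op 7: add NC@48 -> ring=[37:NB,48:NC]
Final route key 17: smallest pos >= 17 is 37 -> NB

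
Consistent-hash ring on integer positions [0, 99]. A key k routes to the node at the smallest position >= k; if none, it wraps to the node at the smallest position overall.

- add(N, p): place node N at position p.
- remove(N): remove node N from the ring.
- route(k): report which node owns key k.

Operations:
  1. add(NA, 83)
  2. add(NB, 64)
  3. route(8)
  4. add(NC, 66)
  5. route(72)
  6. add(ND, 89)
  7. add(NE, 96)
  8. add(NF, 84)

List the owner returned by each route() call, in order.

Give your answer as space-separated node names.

Op 1: add NA@83 -> ring=[83:NA]
Op 2: add NB@64 -> ring=[64:NB,83:NA]
Op 3: route key 8: smallest pos >= 8 is 64 -> NB
Op 4: add NC@66 -> ring=[64:NB,66:NC,83:NA]
Op 5: route key 72: smallest pos >= 72 is 83 -> NA
Op 6: add ND@89 -> ring=[64:NB,66:NC,83:NA,89:ND]
Op 7: add NE@96 -> ring=[64:NB,66:NC,83:NA,89:ND,96:NE]
Op 8: add NF@84 -> ring=[64:NB,66:NC,83:NA,84:NF,89:ND,96:NE]

Answer: NB NA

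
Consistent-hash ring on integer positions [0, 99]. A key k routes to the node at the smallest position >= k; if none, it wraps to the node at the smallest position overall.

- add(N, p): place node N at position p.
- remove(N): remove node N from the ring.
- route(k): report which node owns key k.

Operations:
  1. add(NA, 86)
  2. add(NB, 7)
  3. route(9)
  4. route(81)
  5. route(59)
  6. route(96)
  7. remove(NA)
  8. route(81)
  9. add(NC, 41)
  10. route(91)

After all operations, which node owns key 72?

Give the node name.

Answer: NB

Derivation:
Op 1: add NA@86 -> ring=[86:NA]
Op 2: add NB@7 -> ring=[7:NB,86:NA]
Op 3: route key 9: smallest pos >= 9 is 86 -> NA
Op 4: route key 81: smallest pos >= 81 is 86 -> NA
Op 5: route key 59: smallest pos >= 59 is 86 -> NA
Op 6: route key 96: none >= 96, wrap to smallest pos 7 -> NB
Op 7: remove NA -> ring=[7:NB]
Op 8: route key 81: none >= 81, wrap to smallest pos 7 -> NB
Op 9: add NC@41 -> ring=[7:NB,41:NC]
Op 10: route key 91: none >= 91, wrap to smallest pos 7 -> NB
Final route key 72: none >= 72, wrap to smallest pos 7 -> NB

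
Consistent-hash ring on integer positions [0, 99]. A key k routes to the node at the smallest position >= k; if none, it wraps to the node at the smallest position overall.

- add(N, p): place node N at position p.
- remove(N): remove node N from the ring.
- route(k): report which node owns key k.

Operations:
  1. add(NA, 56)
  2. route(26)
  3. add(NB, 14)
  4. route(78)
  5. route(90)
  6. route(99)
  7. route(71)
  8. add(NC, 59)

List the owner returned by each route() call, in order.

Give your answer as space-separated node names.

Answer: NA NB NB NB NB

Derivation:
Op 1: add NA@56 -> ring=[56:NA]
Op 2: route key 26: smallest pos >= 26 is 56 -> NA
Op 3: add NB@14 -> ring=[14:NB,56:NA]
Op 4: route key 78: none >= 78, wrap to smallest pos 14 -> NB
Op 5: route key 90: none >= 90, wrap to smallest pos 14 -> NB
Op 6: route key 99: none >= 99, wrap to smallest pos 14 -> NB
Op 7: route key 71: none >= 71, wrap to smallest pos 14 -> NB
Op 8: add NC@59 -> ring=[14:NB,56:NA,59:NC]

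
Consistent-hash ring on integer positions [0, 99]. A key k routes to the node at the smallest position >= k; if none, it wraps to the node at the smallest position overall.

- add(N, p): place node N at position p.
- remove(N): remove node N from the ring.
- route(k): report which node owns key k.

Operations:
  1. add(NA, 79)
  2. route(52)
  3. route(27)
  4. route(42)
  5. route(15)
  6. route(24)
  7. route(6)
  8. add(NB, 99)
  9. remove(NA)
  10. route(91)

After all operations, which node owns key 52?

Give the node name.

Op 1: add NA@79 -> ring=[79:NA]
Op 2: route key 52: smallest pos >= 52 is 79 -> NA
Op 3: route key 27: smallest pos >= 27 is 79 -> NA
Op 4: route key 42: smallest pos >= 42 is 79 -> NA
Op 5: route key 15: smallest pos >= 15 is 79 -> NA
Op 6: route key 24: smallest pos >= 24 is 79 -> NA
Op 7: route key 6: smallest pos >= 6 is 79 -> NA
Op 8: add NB@99 -> ring=[79:NA,99:NB]
Op 9: remove NA -> ring=[99:NB]
Op 10: route key 91: smallest pos >= 91 is 99 -> NB
Final route key 52: smallest pos >= 52 is 99 -> NB

Answer: NB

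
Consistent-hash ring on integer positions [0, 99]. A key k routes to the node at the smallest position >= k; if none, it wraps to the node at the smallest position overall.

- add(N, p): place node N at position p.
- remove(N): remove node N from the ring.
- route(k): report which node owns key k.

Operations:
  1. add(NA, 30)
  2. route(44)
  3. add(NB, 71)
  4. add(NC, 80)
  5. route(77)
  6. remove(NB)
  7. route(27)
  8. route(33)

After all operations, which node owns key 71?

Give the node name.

Op 1: add NA@30 -> ring=[30:NA]
Op 2: route key 44: none >= 44, wrap to smallest pos 30 -> NA
Op 3: add NB@71 -> ring=[30:NA,71:NB]
Op 4: add NC@80 -> ring=[30:NA,71:NB,80:NC]
Op 5: route key 77: smallest pos >= 77 is 80 -> NC
Op 6: remove NB -> ring=[30:NA,80:NC]
Op 7: route key 27: smallest pos >= 27 is 30 -> NA
Op 8: route key 33: smallest pos >= 33 is 80 -> NC
Final route key 71: smallest pos >= 71 is 80 -> NC

Answer: NC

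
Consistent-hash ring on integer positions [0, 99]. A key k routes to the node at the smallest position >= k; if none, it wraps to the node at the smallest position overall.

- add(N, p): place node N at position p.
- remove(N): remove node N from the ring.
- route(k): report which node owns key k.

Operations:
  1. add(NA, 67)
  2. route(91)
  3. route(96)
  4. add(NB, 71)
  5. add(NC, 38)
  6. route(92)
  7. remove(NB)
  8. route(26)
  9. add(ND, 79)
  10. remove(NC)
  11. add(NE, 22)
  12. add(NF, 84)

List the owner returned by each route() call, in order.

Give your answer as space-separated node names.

Op 1: add NA@67 -> ring=[67:NA]
Op 2: route key 91: none >= 91, wrap to smallest pos 67 -> NA
Op 3: route key 96: none >= 96, wrap to smallest pos 67 -> NA
Op 4: add NB@71 -> ring=[67:NA,71:NB]
Op 5: add NC@38 -> ring=[38:NC,67:NA,71:NB]
Op 6: route key 92: none >= 92, wrap to smallest pos 38 -> NC
Op 7: remove NB -> ring=[38:NC,67:NA]
Op 8: route key 26: smallest pos >= 26 is 38 -> NC
Op 9: add ND@79 -> ring=[38:NC,67:NA,79:ND]
Op 10: remove NC -> ring=[67:NA,79:ND]
Op 11: add NE@22 -> ring=[22:NE,67:NA,79:ND]
Op 12: add NF@84 -> ring=[22:NE,67:NA,79:ND,84:NF]

Answer: NA NA NC NC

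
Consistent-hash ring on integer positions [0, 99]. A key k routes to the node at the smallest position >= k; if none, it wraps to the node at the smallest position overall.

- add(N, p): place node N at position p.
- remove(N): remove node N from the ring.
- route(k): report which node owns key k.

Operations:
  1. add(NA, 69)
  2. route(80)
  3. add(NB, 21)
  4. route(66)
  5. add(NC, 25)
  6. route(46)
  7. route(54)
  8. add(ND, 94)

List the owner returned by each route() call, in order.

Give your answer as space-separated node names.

Answer: NA NA NA NA

Derivation:
Op 1: add NA@69 -> ring=[69:NA]
Op 2: route key 80: none >= 80, wrap to smallest pos 69 -> NA
Op 3: add NB@21 -> ring=[21:NB,69:NA]
Op 4: route key 66: smallest pos >= 66 is 69 -> NA
Op 5: add NC@25 -> ring=[21:NB,25:NC,69:NA]
Op 6: route key 46: smallest pos >= 46 is 69 -> NA
Op 7: route key 54: smallest pos >= 54 is 69 -> NA
Op 8: add ND@94 -> ring=[21:NB,25:NC,69:NA,94:ND]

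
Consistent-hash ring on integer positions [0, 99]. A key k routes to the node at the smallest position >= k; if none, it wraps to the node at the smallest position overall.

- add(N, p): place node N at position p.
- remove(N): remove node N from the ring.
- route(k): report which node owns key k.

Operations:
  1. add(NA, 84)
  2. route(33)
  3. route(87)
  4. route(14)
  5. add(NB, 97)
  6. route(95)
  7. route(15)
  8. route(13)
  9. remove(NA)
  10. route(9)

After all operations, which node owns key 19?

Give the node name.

Answer: NB

Derivation:
Op 1: add NA@84 -> ring=[84:NA]
Op 2: route key 33: smallest pos >= 33 is 84 -> NA
Op 3: route key 87: none >= 87, wrap to smallest pos 84 -> NA
Op 4: route key 14: smallest pos >= 14 is 84 -> NA
Op 5: add NB@97 -> ring=[84:NA,97:NB]
Op 6: route key 95: smallest pos >= 95 is 97 -> NB
Op 7: route key 15: smallest pos >= 15 is 84 -> NA
Op 8: route key 13: smallest pos >= 13 is 84 -> NA
Op 9: remove NA -> ring=[97:NB]
Op 10: route key 9: smallest pos >= 9 is 97 -> NB
Final route key 19: smallest pos >= 19 is 97 -> NB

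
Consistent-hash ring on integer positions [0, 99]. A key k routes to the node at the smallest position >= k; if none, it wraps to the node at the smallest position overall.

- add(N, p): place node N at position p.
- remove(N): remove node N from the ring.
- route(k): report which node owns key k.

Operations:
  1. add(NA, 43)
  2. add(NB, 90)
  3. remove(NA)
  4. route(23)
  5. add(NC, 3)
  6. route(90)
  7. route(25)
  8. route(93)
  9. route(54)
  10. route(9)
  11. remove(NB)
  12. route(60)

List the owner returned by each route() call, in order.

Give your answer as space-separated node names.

Op 1: add NA@43 -> ring=[43:NA]
Op 2: add NB@90 -> ring=[43:NA,90:NB]
Op 3: remove NA -> ring=[90:NB]
Op 4: route key 23: smallest pos >= 23 is 90 -> NB
Op 5: add NC@3 -> ring=[3:NC,90:NB]
Op 6: route key 90: smallest pos >= 90 is 90 -> NB
Op 7: route key 25: smallest pos >= 25 is 90 -> NB
Op 8: route key 93: none >= 93, wrap to smallest pos 3 -> NC
Op 9: route key 54: smallest pos >= 54 is 90 -> NB
Op 10: route key 9: smallest pos >= 9 is 90 -> NB
Op 11: remove NB -> ring=[3:NC]
Op 12: route key 60: none >= 60, wrap to smallest pos 3 -> NC

Answer: NB NB NB NC NB NB NC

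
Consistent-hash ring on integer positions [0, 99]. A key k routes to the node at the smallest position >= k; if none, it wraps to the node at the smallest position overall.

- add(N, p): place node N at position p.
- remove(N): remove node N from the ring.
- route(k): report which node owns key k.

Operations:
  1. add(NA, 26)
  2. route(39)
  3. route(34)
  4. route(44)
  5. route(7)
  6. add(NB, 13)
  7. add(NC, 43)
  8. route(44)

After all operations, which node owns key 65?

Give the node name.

Answer: NB

Derivation:
Op 1: add NA@26 -> ring=[26:NA]
Op 2: route key 39: none >= 39, wrap to smallest pos 26 -> NA
Op 3: route key 34: none >= 34, wrap to smallest pos 26 -> NA
Op 4: route key 44: none >= 44, wrap to smallest pos 26 -> NA
Op 5: route key 7: smallest pos >= 7 is 26 -> NA
Op 6: add NB@13 -> ring=[13:NB,26:NA]
Op 7: add NC@43 -> ring=[13:NB,26:NA,43:NC]
Op 8: route key 44: none >= 44, wrap to smallest pos 13 -> NB
Final route key 65: none >= 65, wrap to smallest pos 13 -> NB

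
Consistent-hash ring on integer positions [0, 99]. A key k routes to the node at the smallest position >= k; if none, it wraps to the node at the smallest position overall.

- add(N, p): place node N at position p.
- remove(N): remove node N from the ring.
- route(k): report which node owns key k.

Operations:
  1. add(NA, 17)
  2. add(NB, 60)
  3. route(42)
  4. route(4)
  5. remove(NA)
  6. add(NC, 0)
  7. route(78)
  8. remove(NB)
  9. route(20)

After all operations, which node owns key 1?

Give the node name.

Answer: NC

Derivation:
Op 1: add NA@17 -> ring=[17:NA]
Op 2: add NB@60 -> ring=[17:NA,60:NB]
Op 3: route key 42: smallest pos >= 42 is 60 -> NB
Op 4: route key 4: smallest pos >= 4 is 17 -> NA
Op 5: remove NA -> ring=[60:NB]
Op 6: add NC@0 -> ring=[0:NC,60:NB]
Op 7: route key 78: none >= 78, wrap to smallest pos 0 -> NC
Op 8: remove NB -> ring=[0:NC]
Op 9: route key 20: none >= 20, wrap to smallest pos 0 -> NC
Final route key 1: none >= 1, wrap to smallest pos 0 -> NC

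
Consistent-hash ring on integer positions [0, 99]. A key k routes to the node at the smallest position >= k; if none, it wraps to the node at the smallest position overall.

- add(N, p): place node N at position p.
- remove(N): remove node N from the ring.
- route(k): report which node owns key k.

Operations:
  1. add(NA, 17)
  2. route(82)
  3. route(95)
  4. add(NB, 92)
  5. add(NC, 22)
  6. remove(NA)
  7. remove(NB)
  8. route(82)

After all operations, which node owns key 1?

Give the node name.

Op 1: add NA@17 -> ring=[17:NA]
Op 2: route key 82: none >= 82, wrap to smallest pos 17 -> NA
Op 3: route key 95: none >= 95, wrap to smallest pos 17 -> NA
Op 4: add NB@92 -> ring=[17:NA,92:NB]
Op 5: add NC@22 -> ring=[17:NA,22:NC,92:NB]
Op 6: remove NA -> ring=[22:NC,92:NB]
Op 7: remove NB -> ring=[22:NC]
Op 8: route key 82: none >= 82, wrap to smallest pos 22 -> NC
Final route key 1: smallest pos >= 1 is 22 -> NC

Answer: NC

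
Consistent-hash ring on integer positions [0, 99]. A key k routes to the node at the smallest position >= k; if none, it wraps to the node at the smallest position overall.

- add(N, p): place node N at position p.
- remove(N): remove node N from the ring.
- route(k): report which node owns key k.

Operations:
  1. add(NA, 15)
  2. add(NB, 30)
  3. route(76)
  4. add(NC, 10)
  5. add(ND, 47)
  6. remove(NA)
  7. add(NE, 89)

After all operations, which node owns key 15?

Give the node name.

Answer: NB

Derivation:
Op 1: add NA@15 -> ring=[15:NA]
Op 2: add NB@30 -> ring=[15:NA,30:NB]
Op 3: route key 76: none >= 76, wrap to smallest pos 15 -> NA
Op 4: add NC@10 -> ring=[10:NC,15:NA,30:NB]
Op 5: add ND@47 -> ring=[10:NC,15:NA,30:NB,47:ND]
Op 6: remove NA -> ring=[10:NC,30:NB,47:ND]
Op 7: add NE@89 -> ring=[10:NC,30:NB,47:ND,89:NE]
Final route key 15: smallest pos >= 15 is 30 -> NB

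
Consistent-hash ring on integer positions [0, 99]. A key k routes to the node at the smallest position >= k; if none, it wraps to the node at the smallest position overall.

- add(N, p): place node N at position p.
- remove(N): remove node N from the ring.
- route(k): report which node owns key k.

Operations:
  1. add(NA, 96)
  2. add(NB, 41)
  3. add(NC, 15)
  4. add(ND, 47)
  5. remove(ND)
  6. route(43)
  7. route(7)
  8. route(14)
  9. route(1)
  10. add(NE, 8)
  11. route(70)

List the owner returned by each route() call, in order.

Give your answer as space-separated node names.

Answer: NA NC NC NC NA

Derivation:
Op 1: add NA@96 -> ring=[96:NA]
Op 2: add NB@41 -> ring=[41:NB,96:NA]
Op 3: add NC@15 -> ring=[15:NC,41:NB,96:NA]
Op 4: add ND@47 -> ring=[15:NC,41:NB,47:ND,96:NA]
Op 5: remove ND -> ring=[15:NC,41:NB,96:NA]
Op 6: route key 43: smallest pos >= 43 is 96 -> NA
Op 7: route key 7: smallest pos >= 7 is 15 -> NC
Op 8: route key 14: smallest pos >= 14 is 15 -> NC
Op 9: route key 1: smallest pos >= 1 is 15 -> NC
Op 10: add NE@8 -> ring=[8:NE,15:NC,41:NB,96:NA]
Op 11: route key 70: smallest pos >= 70 is 96 -> NA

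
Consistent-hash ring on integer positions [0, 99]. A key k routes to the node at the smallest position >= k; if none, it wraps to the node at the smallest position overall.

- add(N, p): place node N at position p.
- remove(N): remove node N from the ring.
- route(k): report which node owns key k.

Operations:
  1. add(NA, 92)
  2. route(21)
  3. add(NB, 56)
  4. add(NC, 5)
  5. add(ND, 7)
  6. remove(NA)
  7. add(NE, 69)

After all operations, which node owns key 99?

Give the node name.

Answer: NC

Derivation:
Op 1: add NA@92 -> ring=[92:NA]
Op 2: route key 21: smallest pos >= 21 is 92 -> NA
Op 3: add NB@56 -> ring=[56:NB,92:NA]
Op 4: add NC@5 -> ring=[5:NC,56:NB,92:NA]
Op 5: add ND@7 -> ring=[5:NC,7:ND,56:NB,92:NA]
Op 6: remove NA -> ring=[5:NC,7:ND,56:NB]
Op 7: add NE@69 -> ring=[5:NC,7:ND,56:NB,69:NE]
Final route key 99: none >= 99, wrap to smallest pos 5 -> NC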